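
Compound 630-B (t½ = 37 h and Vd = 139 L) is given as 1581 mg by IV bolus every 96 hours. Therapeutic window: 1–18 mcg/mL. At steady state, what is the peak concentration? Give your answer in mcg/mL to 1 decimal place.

τ/t½ = 96/37 ≈ 2.5946, so fraction remaining f = (1/2)^(96/37) ≈ 0.1656.
Accumulation ratio R = 1/(1 − f) ≈ 1/0.8344 ≈ 1.1985.
Each bolus raises the concentration by D/Vd = 1581/139 ≈ 11.374 mcg/mL.
Steady-state peak Cmax,ss = C₀·R ≈ 11.374 × 1.1985 ≈ 13.632 mcg/mL.
Peak 13.6 mcg/mL vs MTC 18 mcg/mL: below toxic threshold.

13.6 mcg/mL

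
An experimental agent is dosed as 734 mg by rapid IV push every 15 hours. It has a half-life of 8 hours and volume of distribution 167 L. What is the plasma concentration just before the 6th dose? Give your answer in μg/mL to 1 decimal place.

1.6 μg/mL

f = (1/2)^(τ/t½) = (1/2)^(15/8) ≈ 0.2726.
C₀ = D/Vd = 734/167 ≈ 4.395 μg/mL.
Before the 6th dose, 5 doses have been given. Superposition: Cmin = C₀·(f + f² + … + f^5).
≈ 4.395 × (0.2726 + 0.0743 + 0.0203 + 0.0055 + 0.0015) ≈ 4.395 × 0.3742 ≈ 1.645 μg/mL.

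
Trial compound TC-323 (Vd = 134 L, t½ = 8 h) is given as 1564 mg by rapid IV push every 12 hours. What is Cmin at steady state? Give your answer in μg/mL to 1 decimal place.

Over one 12-h interval, 12/8 ≈ 1.5 half-lives elapse, leaving f ≈ 0.3536 of each dose.
Accumulation ratio R = 1/(1 − f) ≈ 1/0.6464 ≈ 1.5470.
Each bolus raises the concentration by D/Vd = 1564/134 ≈ 11.672 μg/mL.
Steady-state peak Cmax,ss = C₀·R ≈ 11.672 × 1.5470 ≈ 18.057 μg/mL.
Steady-state trough Cmin,ss = Cmax,ss·f ≈ 18.057 × 0.3536 ≈ 6.385 μg/mL.

6.4 μg/mL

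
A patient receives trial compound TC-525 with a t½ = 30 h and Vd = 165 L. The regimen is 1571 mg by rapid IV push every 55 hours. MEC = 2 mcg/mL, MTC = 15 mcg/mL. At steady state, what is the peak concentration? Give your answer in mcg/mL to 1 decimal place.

13.2 mcg/mL

τ/t½ = 55/30 ≈ 1.8333, so fraction remaining f = (1/2)^(55/30) ≈ 0.2806.
At steady state, accumulation factor R = 1/(1 − e^(−kτ)) ≈ 1.3900.
Each bolus raises the concentration by D/Vd = 1571/165 ≈ 9.521 mcg/mL.
Steady-state peak Cmax,ss = C₀·R ≈ 9.521 × 1.3900 ≈ 13.234 mcg/mL.
Peak 13.2 mcg/mL vs MTC 15 mcg/mL: below toxic threshold.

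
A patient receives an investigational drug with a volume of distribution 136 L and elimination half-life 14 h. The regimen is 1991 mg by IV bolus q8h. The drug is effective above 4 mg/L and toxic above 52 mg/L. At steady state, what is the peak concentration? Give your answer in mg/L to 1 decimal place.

Over one 8-h interval, 8/14 ≈ 0.57143 half-lives elapse, leaving f ≈ 0.6730 of each dose.
At steady state, accumulation factor R = 1/(1 − e^(−kτ)) ≈ 3.0581.
Single-dose peak C₀ = D/Vd = 1991/136 ≈ 14.640 mg/L.
Steady-state peak Cmax,ss = C₀·R ≈ 14.640 × 3.0581 ≈ 44.771 mg/L.
Peak 44.8 mg/L vs MTC 52 mg/L: below toxic threshold.

44.8 mg/L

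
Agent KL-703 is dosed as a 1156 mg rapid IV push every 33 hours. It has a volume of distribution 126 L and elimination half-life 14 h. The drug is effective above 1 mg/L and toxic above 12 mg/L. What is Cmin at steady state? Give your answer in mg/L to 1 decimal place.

τ/t½ = 33/14 ≈ 2.3571, so fraction remaining f = (1/2)^(33/14) ≈ 0.1952.
At steady state, accumulation factor R = 1/(1 − e^(−kτ)) ≈ 1.2425.
Single-dose peak C₀ = D/Vd = 1156/126 ≈ 9.175 mg/L.
Steady-state peak Cmax,ss = C₀·R ≈ 9.175 × 1.2425 ≈ 11.400 mg/L.
Steady-state trough Cmin,ss = Cmax,ss·f ≈ 11.400 × 0.1952 ≈ 2.225 mg/L.
Trough 2.2 mg/L vs MEC 1 mg/L: adequate.

2.2 mg/L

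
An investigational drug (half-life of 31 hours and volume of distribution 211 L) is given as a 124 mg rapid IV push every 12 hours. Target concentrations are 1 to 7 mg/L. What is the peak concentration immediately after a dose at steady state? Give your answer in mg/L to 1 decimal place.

2.5 mg/L

Over one 12-h interval, 12/31 ≈ 0.3871 half-lives elapse, leaving f ≈ 0.7647 of each dose.
At steady state, accumulation factor R = 1/(1 − e^(−kτ)) ≈ 4.2499.
Single-dose peak C₀ = D/Vd = 124/211 ≈ 0.588 mg/L.
Steady-state peak Cmax,ss = C₀·R ≈ 0.588 × 4.2499 ≈ 2.499 mg/L.
Peak 2.5 mg/L vs MTC 7 mg/L: below toxic threshold.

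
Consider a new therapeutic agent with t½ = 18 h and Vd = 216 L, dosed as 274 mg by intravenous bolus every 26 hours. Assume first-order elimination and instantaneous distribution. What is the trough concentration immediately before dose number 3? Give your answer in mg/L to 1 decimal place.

f = (1/2)^(τ/t½) = (1/2)^(26/18) ≈ 0.3674.
C₀ = D/Vd = 274/216 ≈ 1.269 mg/L.
Before the 3rd dose, 2 doses have been given. Superposition: Cmin = C₀·(f + f²).
≈ 1.269 × (0.3674 + 0.1350) ≈ 1.269 × 0.5024 ≈ 0.638 mg/L.

0.6 mg/L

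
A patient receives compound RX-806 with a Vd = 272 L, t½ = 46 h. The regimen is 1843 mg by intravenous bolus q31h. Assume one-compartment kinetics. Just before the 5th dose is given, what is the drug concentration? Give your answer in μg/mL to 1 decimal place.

f = (1/2)^(τ/t½) = (1/2)^(31/46) ≈ 0.6268.
C₀ = D/Vd = 1843/272 ≈ 6.776 μg/mL.
Before the 5th dose, 4 doses have been given. Superposition: Cmin = C₀·(f + f² + … + f^4).
≈ 6.776 × (0.6268 + 0.3929 + 0.2463 + 0.1544) ≈ 6.776 × 1.4204 ≈ 9.625 μg/mL.

9.6 μg/mL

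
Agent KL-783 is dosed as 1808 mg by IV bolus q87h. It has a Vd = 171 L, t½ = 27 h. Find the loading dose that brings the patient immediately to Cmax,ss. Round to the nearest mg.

f = (1/2)^(87/27) ≈ 0.107155; accumulation ratio R = 1/(1−f) ≈ 1.12002.
Loading dose to hit Cmax,ss on first dose: D_load = D_maint·R ≈ 1808 × 1.12002 ≈ 2025.00 mg.

2025 mg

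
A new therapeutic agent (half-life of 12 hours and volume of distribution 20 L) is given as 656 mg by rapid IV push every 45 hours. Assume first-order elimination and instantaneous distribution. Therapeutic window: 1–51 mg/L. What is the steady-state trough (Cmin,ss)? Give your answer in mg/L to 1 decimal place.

τ/t½ = 45/12 ≈ 3.75, so fraction remaining f = (1/2)^(45/12) ≈ 0.0743.
Accumulation ratio R = 1/(1 − f) ≈ 1/0.9257 ≈ 1.0803.
Single-dose peak C₀ = D/Vd = 656/20 ≈ 32.800 mg/L.
Cmax,ss = C₀/(1 − f) ≈ 32.800/0.9257 ≈ 35.433 mg/L.
Steady-state trough Cmin,ss = Cmax,ss·f ≈ 35.433 × 0.0743 ≈ 2.633 mg/L.
Trough 2.6 mg/L vs MEC 1 mg/L: adequate.

2.6 mg/L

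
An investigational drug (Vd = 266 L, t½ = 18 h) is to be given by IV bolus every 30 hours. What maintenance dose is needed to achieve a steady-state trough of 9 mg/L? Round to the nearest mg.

5206 mg

τ/t½ = 30/18 ≈ 1.6667, so f = (1/2)^(30/18) ≈ 0.314980.
Cmin,ss = (D/Vd)·f/(1−f), so D = Cmin,ss·Vd·(1−f)/f.
D = 9 × 266 × (1−f)/f ≈ 9 × 266 × 2.17480 ≈ 5206.47 mg.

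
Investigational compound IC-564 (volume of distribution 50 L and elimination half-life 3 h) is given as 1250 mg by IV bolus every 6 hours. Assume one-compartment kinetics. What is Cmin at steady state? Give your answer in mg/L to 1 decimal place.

8.3 mg/L

τ = 6 h = 2 half-lives, so f = (1/2)^2 = 0.25.
Accumulation ratio R = 1/(1 − f) = 1/0.75 = 4/3.
Single-dose peak C₀ = D/Vd = 1250/50 = 25 mg/L.
Steady-state peak Cmax,ss = C₀·R = 25 × 4/3 ≈ 33.333 mg/L.
Steady-state trough Cmin,ss = Cmax,ss·f ≈ 33.333 × 0.25 ≈ 8.333 mg/L.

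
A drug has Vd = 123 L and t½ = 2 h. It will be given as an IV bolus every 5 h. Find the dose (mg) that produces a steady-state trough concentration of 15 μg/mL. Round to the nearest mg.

τ/t½ = 5/2 ≈ 2.5, so f = (1/2)^(5/2) ≈ 0.176777.
Cmin,ss = (D/Vd)·f/(1−f), so D = Cmin,ss·Vd·(1−f)/f.
D = 15 × 123 × (1−f)/f ≈ 15 × 123 × 4.65684 ≈ 8591.87 mg.

8592 mg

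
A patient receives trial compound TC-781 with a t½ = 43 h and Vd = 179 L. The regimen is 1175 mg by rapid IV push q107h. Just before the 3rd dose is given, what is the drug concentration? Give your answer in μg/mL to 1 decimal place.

f = (1/2)^(τ/t½) = (1/2)^(107/43) ≈ 0.1782.
C₀ = D/Vd = 1175/179 ≈ 6.564 μg/mL.
Before the 3rd dose, 2 doses have been given. Superposition: Cmin = C₀·(f + f²).
≈ 6.564 × (0.1782 + 0.0318) ≈ 6.564 × 0.2100 ≈ 1.378 μg/mL.

1.4 μg/mL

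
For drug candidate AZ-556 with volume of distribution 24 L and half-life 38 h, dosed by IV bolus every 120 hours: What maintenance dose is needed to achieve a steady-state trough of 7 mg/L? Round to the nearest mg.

τ/t½ = 120/38 ≈ 3.1579, so f = (1/2)^(120/38) ≈ 0.112042.
Cmin,ss = (D/Vd)·f/(1−f), so D = Cmin,ss·Vd·(1−f)/f.
D = 7 × 24 × (1−f)/f ≈ 7 × 24 × 7.92522 ≈ 1331.44 mg.

1331 mg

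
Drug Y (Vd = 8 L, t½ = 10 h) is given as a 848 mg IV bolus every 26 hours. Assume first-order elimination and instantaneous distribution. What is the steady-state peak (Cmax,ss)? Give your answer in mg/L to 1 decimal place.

k = ln2/t½ = ln2/10 ≈ 0.069315 h⁻¹; fraction remaining f = e^(−kτ) = e^(−0.069315×26) ≈ 0.1649.
At steady state, accumulation factor R = 1/(1 − e^(−kτ)) ≈ 1.1975.
Single-dose peak C₀ = D/Vd = 848/8 ≈ 106.000 mg/L.
Steady-state peak Cmax,ss = C₀·R ≈ 106.000 × 1.1975 ≈ 126.935 mg/L.

126.9 mg/L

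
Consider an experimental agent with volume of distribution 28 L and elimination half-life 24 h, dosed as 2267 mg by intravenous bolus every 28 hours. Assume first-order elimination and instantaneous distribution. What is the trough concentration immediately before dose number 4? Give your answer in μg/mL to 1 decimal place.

59.3 μg/mL

f = (1/2)^(τ/t½) = (1/2)^(28/24) ≈ 0.4454.
C₀ = D/Vd = 2267/28 ≈ 80.964 μg/mL.
Before the 4th dose, 3 doses have been given. Superposition: Cmin = C₀·(f + f² + … + f^3).
≈ 80.964 × (0.4454 + 0.1984 + 0.0884) ≈ 80.964 × 0.7322 ≈ 59.282 μg/mL.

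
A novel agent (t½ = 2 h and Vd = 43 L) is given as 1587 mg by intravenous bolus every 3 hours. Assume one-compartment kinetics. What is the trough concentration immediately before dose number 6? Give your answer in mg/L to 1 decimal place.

20.1 mg/L

f = (1/2)^(τ/t½) = (1/2)^(3/2) ≈ 0.3536.
C₀ = D/Vd = 1587/43 ≈ 36.907 mg/L.
Before the 6th dose, 5 doses have been given. Superposition: Cmin = C₀·(f + f² + … + f^5).
≈ 36.907 × (0.3536 + 0.1250 + 0.0442 + 0.0156 + 0.0055) ≈ 36.907 × 0.5439 ≈ 20.074 mg/L.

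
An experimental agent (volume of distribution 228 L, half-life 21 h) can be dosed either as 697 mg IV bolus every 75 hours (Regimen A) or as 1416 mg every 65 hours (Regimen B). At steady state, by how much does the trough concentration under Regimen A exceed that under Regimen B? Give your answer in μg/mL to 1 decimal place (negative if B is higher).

-0.5 μg/mL

Regimen A: f = (1/2)^(75/21) ≈ 0.0841; Cmin,ss = (697/228)·f/(1−f) ≈ 0.281 μg/mL.
Regimen B: f = (1/2)^(65/21) ≈ 0.1170; Cmin,ss = (1416/228)·f/(1−f) ≈ 0.823 μg/mL.
Difference ≈ 0.281 − 0.823 ≈ -0.542 μg/mL.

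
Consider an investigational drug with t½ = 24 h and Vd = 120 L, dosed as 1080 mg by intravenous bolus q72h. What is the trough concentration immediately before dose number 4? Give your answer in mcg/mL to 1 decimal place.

f = (1/2)^(τ/t½) = (1/2)^(72/24) ≈ 0.1250.
C₀ = D/Vd = 1080/120 ≈ 9.000 mcg/mL.
Before the 4th dose, 3 doses have been given. Superposition: Cmin = C₀·(f + f² + … + f^3).
≈ 9.000 × (0.1250 + 0.0156 + 0.0020) ≈ 9.000 × 0.1426 ≈ 1.283 mcg/mL.

1.3 mcg/mL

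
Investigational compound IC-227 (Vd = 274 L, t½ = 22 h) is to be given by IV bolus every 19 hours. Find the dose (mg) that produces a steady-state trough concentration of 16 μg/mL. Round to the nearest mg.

3593 mg

τ/t½ = 19/22 ≈ 0.86364, so f = (1/2)^(19/22) ≈ 0.549566.
Cmin,ss = (D/Vd)·f/(1−f), so D = Cmin,ss·Vd·(1−f)/f.
D = 16 × 274 × (1−f)/f ≈ 16 × 274 × 0.81962 ≈ 3593.21 mg.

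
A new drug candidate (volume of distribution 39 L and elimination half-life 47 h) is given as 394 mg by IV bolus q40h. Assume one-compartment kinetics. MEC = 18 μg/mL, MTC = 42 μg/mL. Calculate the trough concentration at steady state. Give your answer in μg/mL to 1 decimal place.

12.6 μg/mL

Over one 40-h interval, 40/47 ≈ 0.85106 half-lives elapse, leaving f ≈ 0.5544 of each dose.
Single-dose peak C₀ = D/Vd = 394/39 ≈ 10.103 μg/mL.
Steady-state trough Cmin,ss = C₀·f/(1−f) ≈ 10.103 × 0.5544/0.4456 ≈ 12.570 μg/mL.
Trough 12.6 μg/mL vs MEC 18 μg/mL: subtherapeutic.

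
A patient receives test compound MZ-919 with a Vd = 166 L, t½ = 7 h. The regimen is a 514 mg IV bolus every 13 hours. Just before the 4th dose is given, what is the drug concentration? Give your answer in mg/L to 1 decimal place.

f = (1/2)^(τ/t½) = (1/2)^(13/7) ≈ 0.2760.
C₀ = D/Vd = 514/166 ≈ 3.096 mg/L.
Before the 4th dose, 3 doses have been given. Superposition: Cmin = C₀·(f + f² + … + f^3).
≈ 3.096 × (0.2760 + 0.0762 + 0.0210) ≈ 3.096 × 0.3732 ≈ 1.155 mg/L.

1.2 mg/L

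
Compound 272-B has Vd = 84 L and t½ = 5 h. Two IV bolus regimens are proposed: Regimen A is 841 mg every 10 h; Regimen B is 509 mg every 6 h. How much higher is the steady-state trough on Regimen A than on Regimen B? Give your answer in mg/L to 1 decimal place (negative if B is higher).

-1.3 mg/L

Regimen A: f = (1/2)^(10/5) ≈ 0.2500; Cmin,ss = (841/84)·f/(1−f) ≈ 3.337 mg/L.
Regimen B: f = (1/2)^(6/5) ≈ 0.4353; Cmin,ss = (509/84)·f/(1−f) ≈ 4.671 mg/L.
Difference ≈ 3.337 − 4.671 ≈ -1.334 mg/L.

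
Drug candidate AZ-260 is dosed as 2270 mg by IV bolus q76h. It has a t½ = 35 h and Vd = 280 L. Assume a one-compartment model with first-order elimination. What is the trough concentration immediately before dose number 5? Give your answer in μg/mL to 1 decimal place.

2.3 μg/mL

f = (1/2)^(τ/t½) = (1/2)^(76/35) ≈ 0.2220.
C₀ = D/Vd = 2270/280 ≈ 8.107 μg/mL.
Before the 5th dose, 4 doses have been given. Superposition: Cmin = C₀·(f + f² + … + f^4).
≈ 8.107 × (0.2220 + 0.0493 + 0.0109 + 0.0024) ≈ 8.107 × 0.2846 ≈ 2.307 μg/mL.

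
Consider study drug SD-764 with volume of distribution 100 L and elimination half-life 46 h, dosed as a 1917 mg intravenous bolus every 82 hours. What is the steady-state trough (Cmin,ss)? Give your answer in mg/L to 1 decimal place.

7.9 mg/L

Over one 82-h interval, 82/46 ≈ 1.7826 half-lives elapse, leaving f ≈ 0.2907 of each dose.
Each bolus raises the concentration by D/Vd = 1917/100 ≈ 19.170 mg/L.
Steady-state trough Cmin,ss = C₀·f/(1−f) ≈ 19.170 × 0.2907/0.7093 ≈ 7.857 mg/L.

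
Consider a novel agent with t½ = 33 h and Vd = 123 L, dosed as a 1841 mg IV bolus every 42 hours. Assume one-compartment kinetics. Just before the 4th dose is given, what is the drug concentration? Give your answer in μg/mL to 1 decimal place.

f = (1/2)^(τ/t½) = (1/2)^(42/33) ≈ 0.4139.
C₀ = D/Vd = 1841/123 ≈ 14.967 μg/mL.
Before the 4th dose, 3 doses have been given. Superposition: Cmin = C₀·(f + f² + … + f^3).
≈ 14.967 × (0.4139 + 0.1713 + 0.0709) ≈ 14.967 × 0.6561 ≈ 9.820 μg/mL.

9.8 μg/mL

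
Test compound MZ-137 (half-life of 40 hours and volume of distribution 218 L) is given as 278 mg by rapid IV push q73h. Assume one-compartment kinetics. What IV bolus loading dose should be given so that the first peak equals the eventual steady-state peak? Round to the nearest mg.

f = (1/2)^(73/40) ≈ 0.282241; accumulation ratio R = 1/(1−f) ≈ 1.39323.
Loading dose to hit Cmax,ss on first dose: D_load = D_maint·R ≈ 278 × 1.39323 ≈ 387.32 mg.

387 mg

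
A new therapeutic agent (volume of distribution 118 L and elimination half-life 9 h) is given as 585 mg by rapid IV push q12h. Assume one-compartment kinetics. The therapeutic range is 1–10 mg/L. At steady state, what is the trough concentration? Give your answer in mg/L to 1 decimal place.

k = ln2/t½ = ln2/9 ≈ 0.077016 h⁻¹; fraction remaining f = e^(−kτ) = e^(−0.077016×12) ≈ 0.3969.
At steady state, accumulation factor R = 1/(1 − e^(−kτ)) ≈ 1.6581.
Each bolus raises the concentration by D/Vd = 585/118 ≈ 4.958 mg/L.
Steady-state peak Cmax,ss = C₀·R ≈ 4.958 × 1.6581 ≈ 8.221 mg/L.
One interval later, Cmin,ss = Cmax,ss·e^(−kτ) ≈ 8.221 × 0.3969 ≈ 3.263 mg/L.
Trough 3.3 mg/L vs MEC 1 mg/L: adequate.

3.3 mg/L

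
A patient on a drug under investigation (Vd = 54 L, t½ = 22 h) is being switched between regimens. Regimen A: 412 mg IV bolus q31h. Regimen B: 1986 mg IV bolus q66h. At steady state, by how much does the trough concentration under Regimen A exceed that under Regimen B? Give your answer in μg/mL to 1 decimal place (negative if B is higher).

-0.6 μg/mL

Regimen A: f = (1/2)^(31/22) ≈ 0.3765; Cmin,ss = (412/54)·f/(1−f) ≈ 4.607 μg/mL.
Regimen B: f = (1/2)^(66/22) ≈ 0.1250; Cmin,ss = (1986/54)·f/(1−f) ≈ 5.254 μg/mL.
Difference ≈ 4.607 − 5.254 ≈ -0.647 μg/mL.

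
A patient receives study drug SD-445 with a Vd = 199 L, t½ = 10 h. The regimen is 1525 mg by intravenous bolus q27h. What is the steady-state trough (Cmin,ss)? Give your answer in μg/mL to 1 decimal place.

1.4 μg/mL

Over one 27-h interval, 27/10 ≈ 2.7 half-lives elapse, leaving f ≈ 0.1539 of each dose.
At steady state, accumulation factor R = 1/(1 − e^(−kτ)) ≈ 1.1819.
Each bolus raises the concentration by D/Vd = 1525/199 ≈ 7.663 μg/mL.
Steady-state peak Cmax,ss = C₀·R ≈ 7.663 × 1.1819 ≈ 9.057 μg/mL.
One interval later, Cmin,ss = Cmax,ss·e^(−kτ) ≈ 9.057 × 0.1539 ≈ 1.394 μg/mL.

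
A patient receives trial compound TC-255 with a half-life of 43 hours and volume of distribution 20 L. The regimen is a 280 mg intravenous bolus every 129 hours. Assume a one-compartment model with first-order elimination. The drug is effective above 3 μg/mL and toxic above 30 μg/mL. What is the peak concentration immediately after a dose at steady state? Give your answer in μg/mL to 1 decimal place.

τ = 129 h = 3 half-lives, so f = (1/2)^3 = 0.125.
Accumulation ratio R = 1/(1 − f) = 1/0.875 = 8/7.
Single-dose peak C₀ = D/Vd = 280/20 = 14 μg/mL.
Steady-state peak Cmax,ss = C₀·R = 14 × 8/7 ≈ 16.000 μg/mL.
Peak 16.0 μg/mL vs MTC 30 μg/mL: below toxic threshold.

16.0 μg/mL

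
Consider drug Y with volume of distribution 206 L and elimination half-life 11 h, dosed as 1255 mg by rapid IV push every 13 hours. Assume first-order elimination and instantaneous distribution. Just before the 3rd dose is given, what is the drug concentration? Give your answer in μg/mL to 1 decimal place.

f = (1/2)^(τ/t½) = (1/2)^(13/11) ≈ 0.4408.
C₀ = D/Vd = 1255/206 ≈ 6.092 μg/mL.
Before the 3rd dose, 2 doses have been given. Superposition: Cmin = C₀·(f + f²).
≈ 6.092 × (0.4408 + 0.1943) ≈ 6.092 × 0.6351 ≈ 3.869 μg/mL.

3.9 μg/mL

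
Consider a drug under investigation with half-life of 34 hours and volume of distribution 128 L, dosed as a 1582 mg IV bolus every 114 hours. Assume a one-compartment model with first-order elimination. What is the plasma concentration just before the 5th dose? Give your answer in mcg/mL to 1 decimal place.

1.3 mcg/mL

f = (1/2)^(τ/t½) = (1/2)^(114/34) ≈ 0.0979.
C₀ = D/Vd = 1582/128 ≈ 12.359 mcg/mL.
Before the 5th dose, 4 doses have been given. Superposition: Cmin = C₀·(f + f² + … + f^4).
≈ 12.359 × (0.0979 + 0.0096 + 0.0009 + 0.0001) ≈ 12.359 × 0.1085 ≈ 1.341 mcg/mL.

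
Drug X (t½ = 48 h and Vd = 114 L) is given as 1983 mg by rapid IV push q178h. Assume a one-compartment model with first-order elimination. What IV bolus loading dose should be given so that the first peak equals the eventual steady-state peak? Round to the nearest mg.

2147 mg

f = (1/2)^(178/48) ≈ 0.076503; accumulation ratio R = 1/(1−f) ≈ 1.08284.
Loading dose to hit Cmax,ss on first dose: D_load = D_maint·R ≈ 1983 × 1.08284 ≈ 2147.27 mg.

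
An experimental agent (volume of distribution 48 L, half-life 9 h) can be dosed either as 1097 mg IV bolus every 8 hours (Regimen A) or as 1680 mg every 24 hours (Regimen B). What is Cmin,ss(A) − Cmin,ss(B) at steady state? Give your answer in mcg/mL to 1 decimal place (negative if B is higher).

20.3 mcg/mL

Regimen A: f = (1/2)^(8/9) ≈ 0.5400; Cmin,ss = (1097/48)·f/(1−f) ≈ 26.829 mcg/mL.
Regimen B: f = (1/2)^(24/9) ≈ 0.1575; Cmin,ss = (1680/48)·f/(1−f) ≈ 6.543 mcg/mL.
Difference ≈ 26.829 − 6.543 ≈ 20.286 mcg/mL.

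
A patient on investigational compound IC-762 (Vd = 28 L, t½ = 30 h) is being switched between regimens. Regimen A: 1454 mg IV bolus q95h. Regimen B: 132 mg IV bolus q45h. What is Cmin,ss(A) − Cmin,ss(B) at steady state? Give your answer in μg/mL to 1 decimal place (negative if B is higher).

3.9 μg/mL

Regimen A: f = (1/2)^(95/30) ≈ 0.1114; Cmin,ss = (1454/28)·f/(1−f) ≈ 6.510 μg/mL.
Regimen B: f = (1/2)^(45/30) ≈ 0.3536; Cmin,ss = (132/28)·f/(1−f) ≈ 2.579 μg/mL.
Difference ≈ 6.510 − 2.579 ≈ 3.931 μg/mL.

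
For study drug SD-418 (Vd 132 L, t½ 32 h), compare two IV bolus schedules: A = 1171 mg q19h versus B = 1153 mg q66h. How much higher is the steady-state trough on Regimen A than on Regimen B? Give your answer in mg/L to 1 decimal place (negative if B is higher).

14.7 mg/L

Regimen A: f = (1/2)^(19/32) ≈ 0.6626; Cmin,ss = (1171/132)·f/(1−f) ≈ 17.422 mg/L.
Regimen B: f = (1/2)^(66/32) ≈ 0.2394; Cmin,ss = (1153/132)·f/(1−f) ≈ 2.749 mg/L.
Difference ≈ 17.422 − 2.749 ≈ 14.673 mg/L.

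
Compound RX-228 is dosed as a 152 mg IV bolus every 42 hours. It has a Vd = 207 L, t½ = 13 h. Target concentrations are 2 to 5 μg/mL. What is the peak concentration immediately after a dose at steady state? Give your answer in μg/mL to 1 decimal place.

0.8 μg/mL

Over one 42-h interval, 42/13 ≈ 3.2308 half-lives elapse, leaving f ≈ 0.1065 of each dose.
At steady state, accumulation factor R = 1/(1 − e^(−kτ)) ≈ 1.1192.
Single-dose peak C₀ = D/Vd = 152/207 ≈ 0.734 μg/mL.
Cmax,ss = C₀/(1 − f) ≈ 0.734/0.8935 ≈ 0.821 μg/mL.
Peak 0.8 μg/mL vs MTC 5 μg/mL: below toxic threshold.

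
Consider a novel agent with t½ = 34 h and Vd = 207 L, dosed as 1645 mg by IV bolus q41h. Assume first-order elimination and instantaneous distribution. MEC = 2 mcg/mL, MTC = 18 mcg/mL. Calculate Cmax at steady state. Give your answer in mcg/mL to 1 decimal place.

14.0 mcg/mL

τ/t½ = 41/34 ≈ 1.2059, so fraction remaining f = (1/2)^(41/34) ≈ 0.4335.
At steady state, accumulation factor R = 1/(1 − e^(−kτ)) ≈ 1.7652.
Each bolus raises the concentration by D/Vd = 1645/207 ≈ 7.947 mcg/mL.
Steady-state peak Cmax,ss = C₀·R ≈ 7.947 × 1.7652 ≈ 14.028 mcg/mL.
Peak 14.0 mcg/mL vs MTC 18 mcg/mL: below toxic threshold.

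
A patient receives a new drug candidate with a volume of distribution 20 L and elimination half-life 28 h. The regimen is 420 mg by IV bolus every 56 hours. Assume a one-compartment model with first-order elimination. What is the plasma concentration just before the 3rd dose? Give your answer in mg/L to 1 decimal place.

6.6 mg/L

f = (1/2)^(τ/t½) = (1/2)^(56/28) ≈ 0.2500.
C₀ = D/Vd = 420/20 ≈ 21.000 mg/L.
Before the 3rd dose, 2 doses have been given. Superposition: Cmin = C₀·(f + f²).
≈ 21.000 × (0.2500 + 0.0625) ≈ 21.000 × 0.3125 ≈ 6.562 mg/L.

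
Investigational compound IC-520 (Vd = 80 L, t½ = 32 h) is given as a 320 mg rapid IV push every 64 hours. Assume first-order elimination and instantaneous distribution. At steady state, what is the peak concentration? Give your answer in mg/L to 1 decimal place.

5.3 mg/L

The dosing interval is 2 half-lives, so f = 2^(−2) = 0.25.
At steady state, R = 1/(1 − 0.25) = 4/3.
Single-dose peak C₀ = D/Vd = 320/80 = 4 mg/L.
Steady-state peak Cmax,ss = C₀·R = 4 × 4/3 ≈ 5.333 mg/L.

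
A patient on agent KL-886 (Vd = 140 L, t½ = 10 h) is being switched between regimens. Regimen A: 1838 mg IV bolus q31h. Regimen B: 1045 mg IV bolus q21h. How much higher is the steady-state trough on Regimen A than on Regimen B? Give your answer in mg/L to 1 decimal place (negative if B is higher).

Regimen A: f = (1/2)^(31/10) ≈ 0.1166; Cmin,ss = (1838/140)·f/(1−f) ≈ 1.733 mg/L.
Regimen B: f = (1/2)^(21/10) ≈ 0.2333; Cmin,ss = (1045/140)·f/(1−f) ≈ 2.271 mg/L.
Difference ≈ 1.733 − 2.271 ≈ -0.538 mg/L.

-0.5 mg/L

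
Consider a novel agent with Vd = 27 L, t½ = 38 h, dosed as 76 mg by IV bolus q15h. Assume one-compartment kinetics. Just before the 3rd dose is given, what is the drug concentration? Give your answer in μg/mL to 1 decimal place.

f = (1/2)^(τ/t½) = (1/2)^(15/38) ≈ 0.7606.
C₀ = D/Vd = 76/27 ≈ 2.815 μg/mL.
Before the 3rd dose, 2 doses have been given. Superposition: Cmin = C₀·(f + f²).
≈ 2.815 × (0.7606 + 0.5785) ≈ 2.815 × 1.3391 ≈ 3.770 μg/mL.

3.8 μg/mL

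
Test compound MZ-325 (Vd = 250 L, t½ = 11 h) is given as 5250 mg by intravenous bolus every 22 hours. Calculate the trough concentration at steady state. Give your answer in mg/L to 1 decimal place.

7.0 mg/L

τ = 22 h = 2 half-lives, so f = (1/2)^2 = 0.25.
At steady state, R = 1/(1 − 0.25) = 4/3.
Single-dose peak C₀ = D/Vd = 5250/250 = 21 mg/L.
Steady-state peak Cmax,ss = C₀·R = 21 × 4/3 ≈ 28.000 mg/L.
Steady-state trough Cmin,ss = Cmax,ss·f ≈ 28.000 × 0.25 ≈ 7.000 mg/L.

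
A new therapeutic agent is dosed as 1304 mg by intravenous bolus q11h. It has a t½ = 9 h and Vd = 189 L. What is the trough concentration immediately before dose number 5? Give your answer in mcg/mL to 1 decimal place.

5.0 mcg/mL

f = (1/2)^(τ/t½) = (1/2)^(11/9) ≈ 0.4286.
C₀ = D/Vd = 1304/189 ≈ 6.899 mcg/mL.
Before the 5th dose, 4 doses have been given. Superposition: Cmin = C₀·(f + f² + … + f^4).
≈ 6.899 × (0.4286 + 0.1837 + 0.0787 + 0.0337) ≈ 6.899 × 0.7247 ≈ 5.000 mcg/mL.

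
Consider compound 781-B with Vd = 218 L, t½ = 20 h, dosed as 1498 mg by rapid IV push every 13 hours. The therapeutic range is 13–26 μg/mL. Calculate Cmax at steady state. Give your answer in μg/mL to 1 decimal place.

18.9 μg/mL

k = ln2/t½ = ln2/20 ≈ 0.034657 h⁻¹; fraction remaining f = e^(−kτ) = e^(−0.034657×13) ≈ 0.6373.
Accumulation ratio R = 1/(1 − f) ≈ 1/0.3627 ≈ 2.7571.
Single-dose peak C₀ = D/Vd = 1498/218 ≈ 6.872 μg/mL.
Cmax,ss = C₀/(1 − f) ≈ 6.872/0.3627 ≈ 18.947 μg/mL.
Peak 18.9 μg/mL vs MTC 26 μg/mL: below toxic threshold.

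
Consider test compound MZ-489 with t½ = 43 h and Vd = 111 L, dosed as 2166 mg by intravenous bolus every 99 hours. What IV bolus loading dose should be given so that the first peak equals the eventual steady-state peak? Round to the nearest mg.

f = (1/2)^(99/43) ≈ 0.202736; accumulation ratio R = 1/(1−f) ≈ 1.25429.
Loading dose to hit Cmax,ss on first dose: D_load = D_maint·R ≈ 2166 × 1.25429 ≈ 2716.79 mg.

2717 mg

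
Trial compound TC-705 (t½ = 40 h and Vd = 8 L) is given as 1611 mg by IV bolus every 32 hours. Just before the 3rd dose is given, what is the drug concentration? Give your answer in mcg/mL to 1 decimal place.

f = (1/2)^(τ/t½) = (1/2)^(32/40) ≈ 0.5743.
C₀ = D/Vd = 1611/8 ≈ 201.375 mcg/mL.
Before the 3rd dose, 2 doses have been given. Superposition: Cmin = C₀·(f + f²).
≈ 201.375 × (0.5743 + 0.3298) ≈ 201.375 × 0.9041 ≈ 182.063 mcg/mL.

182.1 mcg/mL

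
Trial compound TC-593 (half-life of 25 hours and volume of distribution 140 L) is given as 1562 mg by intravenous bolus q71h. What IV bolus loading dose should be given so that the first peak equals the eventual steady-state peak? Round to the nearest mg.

f = (1/2)^(71/25) ≈ 0.139661; accumulation ratio R = 1/(1−f) ≈ 1.16233.
Loading dose to hit Cmax,ss on first dose: D_load = D_maint·R ≈ 1562 × 1.16233 ≈ 1815.56 mg.

1816 mg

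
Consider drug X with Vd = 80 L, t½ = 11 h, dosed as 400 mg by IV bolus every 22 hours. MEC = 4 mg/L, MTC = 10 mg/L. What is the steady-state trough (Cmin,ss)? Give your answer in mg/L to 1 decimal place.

The dosing interval is 2 half-lives, so f = 2^(−2) = 0.25.
At steady state, R = 1/(1 − 0.25) = 4/3.
Single-dose peak C₀ = D/Vd = 400/80 = 5 mg/L.
Steady-state peak Cmax,ss = C₀·R = 5 × 4/3 ≈ 6.667 mg/L.
Steady-state trough Cmin,ss = Cmax,ss·f ≈ 6.667 × 0.25 ≈ 1.667 mg/L.
Trough 1.7 mg/L vs MEC 4 mg/L: subtherapeutic.

1.7 mg/L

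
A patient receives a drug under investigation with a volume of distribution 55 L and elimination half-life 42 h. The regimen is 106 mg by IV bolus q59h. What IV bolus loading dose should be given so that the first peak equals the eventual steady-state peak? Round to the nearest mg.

170 mg

f = (1/2)^(59/42) ≈ 0.377680; accumulation ratio R = 1/(1−f) ≈ 1.60689.
Loading dose to hit Cmax,ss on first dose: D_load = D_maint·R ≈ 106 × 1.60689 ≈ 170.33 mg.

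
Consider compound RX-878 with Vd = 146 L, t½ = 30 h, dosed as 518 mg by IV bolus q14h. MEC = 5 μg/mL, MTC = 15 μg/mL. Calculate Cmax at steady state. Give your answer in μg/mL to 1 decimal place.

k = ln2/t½ = ln2/30 ≈ 0.023105 h⁻¹; fraction remaining f = e^(−kτ) = e^(−0.023105×14) ≈ 0.7236.
At steady state, accumulation factor R = 1/(1 − e^(−kτ)) ≈ 3.6179.
Single-dose peak C₀ = D/Vd = 518/146 ≈ 3.548 μg/mL.
Steady-state peak Cmax,ss = C₀·R ≈ 3.548 × 3.6179 ≈ 12.836 μg/mL.
Peak 12.8 μg/mL vs MTC 15 μg/mL: below toxic threshold.

12.8 μg/mL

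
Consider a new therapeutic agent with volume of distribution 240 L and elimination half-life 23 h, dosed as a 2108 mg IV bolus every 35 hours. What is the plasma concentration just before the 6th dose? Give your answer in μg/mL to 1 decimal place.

4.7 μg/mL

f = (1/2)^(τ/t½) = (1/2)^(35/23) ≈ 0.3483.
C₀ = D/Vd = 2108/240 ≈ 8.783 μg/mL.
Before the 6th dose, 5 doses have been given. Superposition: Cmin = C₀·(f + f² + … + f^5).
≈ 8.783 × (0.3483 + 0.1213 + 0.0423 + 0.0147 + 0.0051) ≈ 8.783 × 0.5317 ≈ 4.670 μg/mL.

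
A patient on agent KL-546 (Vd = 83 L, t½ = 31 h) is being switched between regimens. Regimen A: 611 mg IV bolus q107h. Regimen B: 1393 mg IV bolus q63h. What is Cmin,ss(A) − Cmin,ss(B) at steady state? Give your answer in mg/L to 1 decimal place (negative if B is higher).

Regimen A: f = (1/2)^(107/31) ≈ 0.0914; Cmin,ss = (611/83)·f/(1−f) ≈ 0.741 mg/L.
Regimen B: f = (1/2)^(63/31) ≈ 0.2445; Cmin,ss = (1393/83)·f/(1−f) ≈ 5.431 mg/L.
Difference ≈ 0.741 − 5.431 ≈ -4.690 mg/L.

-4.7 mg/L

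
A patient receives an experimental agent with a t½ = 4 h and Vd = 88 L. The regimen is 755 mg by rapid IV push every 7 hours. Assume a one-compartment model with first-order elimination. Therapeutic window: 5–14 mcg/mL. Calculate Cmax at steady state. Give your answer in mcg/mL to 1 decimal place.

Over one 7-h interval, 7/4 ≈ 1.75 half-lives elapse, leaving f ≈ 0.2973 of each dose.
At steady state, accumulation factor R = 1/(1 − e^(−kτ)) ≈ 1.4231.
Each bolus raises the concentration by D/Vd = 755/88 ≈ 8.580 mcg/mL.
Steady-state peak Cmax,ss = C₀·R ≈ 8.580 × 1.4231 ≈ 12.210 mcg/mL.
Peak 12.2 mcg/mL vs MTC 14 mcg/mL: below toxic threshold.

12.2 mcg/mL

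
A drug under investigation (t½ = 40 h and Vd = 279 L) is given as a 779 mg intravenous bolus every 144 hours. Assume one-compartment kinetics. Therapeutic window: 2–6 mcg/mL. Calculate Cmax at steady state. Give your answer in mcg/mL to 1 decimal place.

k = ln2/t½ = ln2/40 ≈ 0.017329 h⁻¹; fraction remaining f = e^(−kτ) = e^(−0.017329×144) ≈ 0.0825.
Accumulation ratio R = 1/(1 − f) ≈ 1/0.9175 ≈ 1.0899.
Each bolus raises the concentration by D/Vd = 779/279 ≈ 2.792 mcg/mL.
Steady-state peak Cmax,ss = C₀·R ≈ 2.792 × 1.0899 ≈ 3.043 mcg/mL.
Peak 3.0 mcg/mL vs MTC 6 mcg/mL: below toxic threshold.

3.0 mcg/mL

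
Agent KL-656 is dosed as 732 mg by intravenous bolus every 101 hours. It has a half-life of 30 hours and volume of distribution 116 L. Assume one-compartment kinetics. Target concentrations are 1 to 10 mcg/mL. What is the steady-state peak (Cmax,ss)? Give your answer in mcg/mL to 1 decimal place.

Over one 101-h interval, 101/30 ≈ 3.3667 half-lives elapse, leaving f ≈ 0.0969 of each dose.
At steady state, accumulation factor R = 1/(1 − e^(−kτ)) ≈ 1.1073.
Each bolus raises the concentration by D/Vd = 732/116 ≈ 6.310 mcg/mL.
Steady-state peak Cmax,ss = C₀·R ≈ 6.310 × 1.1073 ≈ 6.987 mcg/mL.
Peak 7.0 mcg/mL vs MTC 10 mcg/mL: below toxic threshold.

7.0 mcg/mL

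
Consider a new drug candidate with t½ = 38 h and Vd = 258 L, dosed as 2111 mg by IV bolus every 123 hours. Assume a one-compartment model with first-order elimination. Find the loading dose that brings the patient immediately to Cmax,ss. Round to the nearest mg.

f = (1/2)^(123/38) ≈ 0.106075; accumulation ratio R = 1/(1−f) ≈ 1.11866.
Loading dose to hit Cmax,ss on first dose: D_load = D_maint·R ≈ 2111 × 1.11866 ≈ 2361.49 mg.

2361 mg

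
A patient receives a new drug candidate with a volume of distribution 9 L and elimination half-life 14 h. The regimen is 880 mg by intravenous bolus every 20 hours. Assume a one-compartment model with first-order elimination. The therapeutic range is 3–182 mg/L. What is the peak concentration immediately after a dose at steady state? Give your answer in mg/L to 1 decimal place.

Over one 20-h interval, 20/14 ≈ 1.4286 half-lives elapse, leaving f ≈ 0.3715 of each dose.
At steady state, accumulation factor R = 1/(1 − e^(−kτ)) ≈ 1.5911.
Each bolus raises the concentration by D/Vd = 880/9 ≈ 97.778 mg/L.
Steady-state peak Cmax,ss = C₀·R ≈ 97.778 × 1.5911 ≈ 155.575 mg/L.
Peak 155.6 mg/L vs MTC 182 mg/L: below toxic threshold.

155.6 mg/L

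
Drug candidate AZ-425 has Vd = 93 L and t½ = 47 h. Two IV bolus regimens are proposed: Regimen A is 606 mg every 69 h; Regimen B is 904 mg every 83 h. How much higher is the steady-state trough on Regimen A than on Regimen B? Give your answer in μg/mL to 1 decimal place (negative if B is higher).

-0.4 μg/mL

Regimen A: f = (1/2)^(69/47) ≈ 0.3615; Cmin,ss = (606/93)·f/(1−f) ≈ 3.689 μg/mL.
Regimen B: f = (1/2)^(83/47) ≈ 0.2940; Cmin,ss = (904/93)·f/(1−f) ≈ 4.048 μg/mL.
Difference ≈ 3.689 − 4.048 ≈ -0.359 μg/mL.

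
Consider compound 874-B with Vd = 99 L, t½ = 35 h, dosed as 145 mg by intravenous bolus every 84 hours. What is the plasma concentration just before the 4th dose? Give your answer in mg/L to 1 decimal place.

0.3 mg/L

f = (1/2)^(τ/t½) = (1/2)^(84/35) ≈ 0.1895.
C₀ = D/Vd = 145/99 ≈ 1.465 mg/L.
Before the 4th dose, 3 doses have been given. Superposition: Cmin = C₀·(f + f² + … + f^3).
≈ 1.465 × (0.1895 + 0.0359 + 0.0068) ≈ 1.465 × 0.2322 ≈ 0.340 mg/L.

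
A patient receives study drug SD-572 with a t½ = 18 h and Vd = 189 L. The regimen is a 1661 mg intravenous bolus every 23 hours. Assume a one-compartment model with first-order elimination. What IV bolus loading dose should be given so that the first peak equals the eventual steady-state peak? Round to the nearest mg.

f = (1/2)^(23/18) ≈ 0.412430; accumulation ratio R = 1/(1−f) ≈ 1.70192.
Loading dose to hit Cmax,ss on first dose: D_load = D_maint·R ≈ 1661 × 1.70192 ≈ 2826.89 mg.

2827 mg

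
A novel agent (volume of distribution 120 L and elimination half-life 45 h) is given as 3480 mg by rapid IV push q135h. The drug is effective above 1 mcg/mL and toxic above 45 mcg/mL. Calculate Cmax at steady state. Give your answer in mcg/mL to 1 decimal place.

33.1 mcg/mL

The dosing interval is 3 half-lives, so f = 2^(−3) = 0.125.
At steady state, R = 1/(1 − 0.125) = 8/7.
Single-dose peak C₀ = D/Vd = 3480/120 = 29 mcg/mL.
Steady-state peak Cmax,ss = C₀·R = 29 × 8/7 ≈ 33.143 mcg/mL.
Peak 33.1 mcg/mL vs MTC 45 mcg/mL: below toxic threshold.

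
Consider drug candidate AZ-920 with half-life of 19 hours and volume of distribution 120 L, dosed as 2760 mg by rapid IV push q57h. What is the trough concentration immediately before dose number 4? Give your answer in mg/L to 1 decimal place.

f = (1/2)^(τ/t½) = (1/2)^(57/19) ≈ 0.1250.
C₀ = D/Vd = 2760/120 ≈ 23.000 mg/L.
Before the 4th dose, 3 doses have been given. Superposition: Cmin = C₀·(f + f² + … + f^3).
≈ 23.000 × (0.1250 + 0.0156 + 0.0020) ≈ 23.000 × 0.1426 ≈ 3.280 mg/L.

3.3 mg/L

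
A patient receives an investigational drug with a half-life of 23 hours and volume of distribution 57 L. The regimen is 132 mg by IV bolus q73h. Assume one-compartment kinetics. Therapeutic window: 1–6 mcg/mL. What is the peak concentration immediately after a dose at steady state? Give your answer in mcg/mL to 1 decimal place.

τ/t½ = 73/23 ≈ 3.1739, so fraction remaining f = (1/2)^(73/23) ≈ 0.1108.
At steady state, accumulation factor R = 1/(1 − e^(−kτ)) ≈ 1.1246.
Single-dose peak C₀ = D/Vd = 132/57 ≈ 2.316 mcg/mL.
Cmax,ss = C₀/(1 − f) ≈ 2.316/0.8892 ≈ 2.605 mcg/mL.
Peak 2.6 mcg/mL vs MTC 6 mcg/mL: below toxic threshold.

2.6 mcg/mL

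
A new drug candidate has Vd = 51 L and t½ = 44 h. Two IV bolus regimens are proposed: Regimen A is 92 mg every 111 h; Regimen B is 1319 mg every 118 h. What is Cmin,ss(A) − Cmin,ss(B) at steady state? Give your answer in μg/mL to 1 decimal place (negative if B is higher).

-4.4 μg/mL

Regimen A: f = (1/2)^(111/44) ≈ 0.1740; Cmin,ss = (92/51)·f/(1−f) ≈ 0.380 μg/mL.
Regimen B: f = (1/2)^(118/44) ≈ 0.1558; Cmin,ss = (1319/51)·f/(1−f) ≈ 4.773 μg/mL.
Difference ≈ 0.380 − 4.773 ≈ -4.393 μg/mL.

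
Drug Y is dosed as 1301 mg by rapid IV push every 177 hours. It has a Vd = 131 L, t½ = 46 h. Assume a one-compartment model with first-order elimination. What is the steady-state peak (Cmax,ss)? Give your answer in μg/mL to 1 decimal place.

10.7 μg/mL

k = ln2/t½ = ln2/46 ≈ 0.015068 h⁻¹; fraction remaining f = e^(−kτ) = e^(−0.015068×177) ≈ 0.0695.
At steady state, accumulation factor R = 1/(1 − e^(−kτ)) ≈ 1.0747.
Single-dose peak C₀ = D/Vd = 1301/131 ≈ 9.931 μg/mL.
Steady-state peak Cmax,ss = C₀·R ≈ 9.931 × 1.0747 ≈ 10.673 μg/mL.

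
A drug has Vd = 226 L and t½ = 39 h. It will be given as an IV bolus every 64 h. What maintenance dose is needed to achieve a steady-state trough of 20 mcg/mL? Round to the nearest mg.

9577 mg

τ/t½ = 64/39 ≈ 1.641, so f = (1/2)^(64/39) ≈ 0.320628.
Cmin,ss = (D/Vd)·f/(1−f), so D = Cmin,ss·Vd·(1−f)/f.
D = 20 × 226 × (1−f)/f ≈ 20 × 226 × 2.11888 ≈ 9577.34 mg.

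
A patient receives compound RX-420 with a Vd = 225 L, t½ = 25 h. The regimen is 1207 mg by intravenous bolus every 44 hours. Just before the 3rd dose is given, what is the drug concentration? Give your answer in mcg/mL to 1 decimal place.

f = (1/2)^(τ/t½) = (1/2)^(44/25) ≈ 0.2952.
C₀ = D/Vd = 1207/225 ≈ 5.364 mcg/mL.
Before the 3rd dose, 2 doses have been given. Superposition: Cmin = C₀·(f + f²).
≈ 5.364 × (0.2952 + 0.0871) ≈ 5.364 × 0.3823 ≈ 2.051 mcg/mL.

2.1 mcg/mL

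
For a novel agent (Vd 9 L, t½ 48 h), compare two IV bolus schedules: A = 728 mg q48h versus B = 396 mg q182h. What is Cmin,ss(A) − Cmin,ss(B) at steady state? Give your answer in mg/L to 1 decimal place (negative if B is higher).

77.5 mg/L

Regimen A: f = (1/2)^(48/48) ≈ 0.5000; Cmin,ss = (728/9)·f/(1−f) ≈ 80.889 mg/L.
Regimen B: f = (1/2)^(182/48) ≈ 0.0722; Cmin,ss = (396/9)·f/(1−f) ≈ 3.424 mg/L.
Difference ≈ 80.889 − 3.424 ≈ 77.465 mg/L.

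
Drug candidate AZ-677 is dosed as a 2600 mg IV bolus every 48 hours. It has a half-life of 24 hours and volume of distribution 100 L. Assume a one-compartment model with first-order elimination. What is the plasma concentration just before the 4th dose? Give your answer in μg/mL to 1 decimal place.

8.5 μg/mL

f = (1/2)^(τ/t½) = (1/2)^(48/24) ≈ 0.2500.
C₀ = D/Vd = 2600/100 ≈ 26.000 μg/mL.
Before the 4th dose, 3 doses have been given. Superposition: Cmin = C₀·(f + f² + … + f^3).
≈ 26.000 × (0.2500 + 0.0625 + 0.0156) ≈ 26.000 × 0.3281 ≈ 8.531 μg/mL.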